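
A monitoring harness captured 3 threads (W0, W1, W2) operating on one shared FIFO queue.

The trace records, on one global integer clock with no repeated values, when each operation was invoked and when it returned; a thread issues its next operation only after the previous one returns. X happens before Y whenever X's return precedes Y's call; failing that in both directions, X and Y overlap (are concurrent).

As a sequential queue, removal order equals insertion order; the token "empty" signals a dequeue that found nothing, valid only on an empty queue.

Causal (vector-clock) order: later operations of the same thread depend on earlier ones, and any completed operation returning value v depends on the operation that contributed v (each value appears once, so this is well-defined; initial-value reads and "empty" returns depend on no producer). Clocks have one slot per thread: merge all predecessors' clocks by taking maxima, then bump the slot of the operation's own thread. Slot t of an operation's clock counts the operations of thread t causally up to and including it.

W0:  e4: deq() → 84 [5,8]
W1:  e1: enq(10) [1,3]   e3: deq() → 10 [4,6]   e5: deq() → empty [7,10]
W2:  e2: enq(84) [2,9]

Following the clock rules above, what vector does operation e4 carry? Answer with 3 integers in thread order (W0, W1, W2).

(1, 0, 1)

e2 (invocation 2): nothing precedes it; W2's component alone gives (0, 0, 1)
e1 (invocation 1): nothing precedes it; W1's component alone gives (0, 1, 0)
from VC(e1)=(0, 1, 0), e3 (invoked 4) maxes components and bumps W1 → (0, 2, 0)
from VC(e2)=(0, 0, 1), e4 (invoked 5) maxes components and bumps W0 → (1, 0, 1)
from VC(e3)=(0, 2, 0), e5 (invoked 7) maxes components and bumps W1 → (0, 3, 0)
target: VC(e4) = (1, 0, 1)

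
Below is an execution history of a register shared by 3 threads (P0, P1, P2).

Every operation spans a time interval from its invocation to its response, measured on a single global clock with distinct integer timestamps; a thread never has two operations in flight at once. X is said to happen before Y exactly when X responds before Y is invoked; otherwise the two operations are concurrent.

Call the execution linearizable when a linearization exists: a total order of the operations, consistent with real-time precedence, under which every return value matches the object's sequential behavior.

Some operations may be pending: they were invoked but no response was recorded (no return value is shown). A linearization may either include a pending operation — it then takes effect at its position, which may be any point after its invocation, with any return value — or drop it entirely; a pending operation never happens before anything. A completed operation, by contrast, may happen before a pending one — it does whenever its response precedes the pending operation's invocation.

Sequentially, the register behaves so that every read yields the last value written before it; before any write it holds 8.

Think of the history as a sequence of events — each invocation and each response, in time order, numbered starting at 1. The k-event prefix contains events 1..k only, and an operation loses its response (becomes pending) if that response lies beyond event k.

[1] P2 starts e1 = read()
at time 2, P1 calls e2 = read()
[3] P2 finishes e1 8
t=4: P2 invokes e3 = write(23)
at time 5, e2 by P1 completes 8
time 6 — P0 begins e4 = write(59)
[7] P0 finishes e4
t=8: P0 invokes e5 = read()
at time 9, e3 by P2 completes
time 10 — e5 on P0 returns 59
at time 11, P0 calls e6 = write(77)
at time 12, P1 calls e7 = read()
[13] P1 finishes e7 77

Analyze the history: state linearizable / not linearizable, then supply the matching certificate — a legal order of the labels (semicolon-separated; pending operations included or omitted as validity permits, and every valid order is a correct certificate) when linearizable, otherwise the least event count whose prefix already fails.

linearizable — witness: e1; e2; e3; e4; e5; e6; e7

step 1: e1 read() → 8 — value 8
step 2: e2 read() → 8 — value 8
step 3: e3 write(23) — value 23
step 4: e4 write(59) — value 59
step 5: e5 read() → 59 — value 59
step 6: e6 write(77) (pending, included) — value 77
step 7: e7 read() → 77 — value 77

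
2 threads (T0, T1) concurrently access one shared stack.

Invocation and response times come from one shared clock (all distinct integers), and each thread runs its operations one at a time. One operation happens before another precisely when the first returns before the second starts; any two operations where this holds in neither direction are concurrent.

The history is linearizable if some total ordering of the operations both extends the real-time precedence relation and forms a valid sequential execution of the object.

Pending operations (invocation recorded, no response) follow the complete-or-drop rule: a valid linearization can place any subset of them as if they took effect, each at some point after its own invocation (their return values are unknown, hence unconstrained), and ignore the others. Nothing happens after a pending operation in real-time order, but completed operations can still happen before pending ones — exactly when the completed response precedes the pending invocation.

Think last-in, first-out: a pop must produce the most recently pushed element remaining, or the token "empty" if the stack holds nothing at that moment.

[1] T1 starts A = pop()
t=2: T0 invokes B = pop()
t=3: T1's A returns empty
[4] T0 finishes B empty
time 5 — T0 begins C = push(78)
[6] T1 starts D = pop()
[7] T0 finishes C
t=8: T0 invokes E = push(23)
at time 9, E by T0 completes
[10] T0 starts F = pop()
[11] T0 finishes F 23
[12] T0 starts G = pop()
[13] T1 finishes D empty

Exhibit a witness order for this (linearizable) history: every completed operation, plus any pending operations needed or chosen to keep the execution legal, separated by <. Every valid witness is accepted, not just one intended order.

after step 1 (A pop() → empty): stack <>
after step 2 (B pop() → empty): stack <>
after step 3 (C push(78)): stack <78>
after step 4 (E push(23)): stack <78,23>
after step 5 (F pop() → 23): stack <78>
after step 6 (G pop() (pending, included)): stack <>
after step 7 (D pop() → empty): stack <>

A < B < C < E < F < G < D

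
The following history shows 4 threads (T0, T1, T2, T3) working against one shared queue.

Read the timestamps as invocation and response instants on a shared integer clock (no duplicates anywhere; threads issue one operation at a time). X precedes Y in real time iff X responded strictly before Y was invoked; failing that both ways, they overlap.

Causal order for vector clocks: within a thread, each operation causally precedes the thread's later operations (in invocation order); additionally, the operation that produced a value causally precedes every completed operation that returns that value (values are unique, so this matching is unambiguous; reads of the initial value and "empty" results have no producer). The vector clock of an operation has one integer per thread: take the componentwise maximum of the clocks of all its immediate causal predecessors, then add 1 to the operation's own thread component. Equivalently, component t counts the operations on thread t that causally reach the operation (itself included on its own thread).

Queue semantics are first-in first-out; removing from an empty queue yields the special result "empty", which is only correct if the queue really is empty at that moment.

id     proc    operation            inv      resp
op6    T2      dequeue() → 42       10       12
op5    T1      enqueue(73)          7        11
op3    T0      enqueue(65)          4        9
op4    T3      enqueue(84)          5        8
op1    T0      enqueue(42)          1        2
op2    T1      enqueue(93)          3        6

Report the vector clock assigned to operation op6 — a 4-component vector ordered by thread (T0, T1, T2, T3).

(1, 0, 1, 0)

VC(op4, invoked at 5): no causal predecessors; +1 on T3 → (0, 0, 0, 1)
VC(op2, invoked at 3): no causal predecessors; +1 on T1 → (0, 1, 0, 0)
VC(op1, invoked at 1): no causal predecessors; +1 on T0 → (1, 0, 0, 0)
op5 (invocation 7): componentwise max over VC(op2)=(0, 1, 0, 0), +1 at T1, giving (0, 2, 0, 0)
op6 (invocation 10): componentwise max over VC(op1)=(1, 0, 0, 0), +1 at T2, giving (1, 0, 1, 0)
op3 (invocation 4): componentwise max over VC(op1)=(1, 0, 0, 0), +1 at T0, giving (2, 0, 0, 0)
target: VC(op6) = (1, 0, 1, 0)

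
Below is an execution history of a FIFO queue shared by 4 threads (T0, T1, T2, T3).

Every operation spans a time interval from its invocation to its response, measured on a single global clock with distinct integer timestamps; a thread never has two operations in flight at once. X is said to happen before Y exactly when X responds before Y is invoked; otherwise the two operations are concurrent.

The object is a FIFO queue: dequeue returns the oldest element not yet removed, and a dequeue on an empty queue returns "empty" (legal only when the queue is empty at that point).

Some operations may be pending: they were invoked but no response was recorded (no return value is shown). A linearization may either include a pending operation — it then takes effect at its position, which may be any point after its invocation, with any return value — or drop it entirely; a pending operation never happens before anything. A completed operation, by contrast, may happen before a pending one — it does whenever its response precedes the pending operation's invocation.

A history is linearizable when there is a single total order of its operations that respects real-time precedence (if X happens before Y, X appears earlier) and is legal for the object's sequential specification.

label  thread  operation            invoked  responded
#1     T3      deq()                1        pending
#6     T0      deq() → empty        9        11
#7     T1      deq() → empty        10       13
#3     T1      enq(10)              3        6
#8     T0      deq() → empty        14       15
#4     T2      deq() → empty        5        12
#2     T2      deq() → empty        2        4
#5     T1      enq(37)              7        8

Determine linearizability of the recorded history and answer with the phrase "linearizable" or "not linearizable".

not linearizable

cut after 12 events: linearizable; cut after 13 events (#7 responds, time 13): not linearizable
18 orders of the 6 completed FIFO queue ops respect real time; none is legal
include/drop combinations of the 1 pending operation (#1) were all tried; none helps
for example #2, #3, #4, #5, #6, #7 (pending dropped) fails at step 3: #4 deq() → empty is not legal there
for example #2, #3, #4, #5, #7, #6 (pending dropped) fails at step 3: #4 deq() → empty is not legal there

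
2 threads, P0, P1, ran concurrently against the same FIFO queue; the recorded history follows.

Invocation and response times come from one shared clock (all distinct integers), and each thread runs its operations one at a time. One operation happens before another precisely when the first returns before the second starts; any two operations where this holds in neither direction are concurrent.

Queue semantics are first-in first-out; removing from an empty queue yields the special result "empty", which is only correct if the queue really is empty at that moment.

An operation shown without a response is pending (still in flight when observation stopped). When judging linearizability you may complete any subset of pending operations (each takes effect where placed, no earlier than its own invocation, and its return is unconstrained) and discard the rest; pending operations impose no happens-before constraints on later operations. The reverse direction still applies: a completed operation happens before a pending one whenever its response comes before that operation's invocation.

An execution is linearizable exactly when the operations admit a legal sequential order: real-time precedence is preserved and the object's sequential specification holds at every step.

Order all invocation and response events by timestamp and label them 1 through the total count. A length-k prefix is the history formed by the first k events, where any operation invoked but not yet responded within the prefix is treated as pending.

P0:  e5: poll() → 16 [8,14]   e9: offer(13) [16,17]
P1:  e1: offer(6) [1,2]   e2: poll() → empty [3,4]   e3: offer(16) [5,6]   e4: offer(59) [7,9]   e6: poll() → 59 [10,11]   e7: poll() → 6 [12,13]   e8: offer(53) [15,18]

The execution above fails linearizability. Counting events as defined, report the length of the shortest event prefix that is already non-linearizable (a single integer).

events 1..3 are linearizable; a witness order is e1:
step 1: e1 offer(6) — queue <6>
adding event 4 (e2 responds at 4) leaves no legal real-time order
e.g. e1, e2: illegal at step 2, since e2 poll() → empty cannot apply there

4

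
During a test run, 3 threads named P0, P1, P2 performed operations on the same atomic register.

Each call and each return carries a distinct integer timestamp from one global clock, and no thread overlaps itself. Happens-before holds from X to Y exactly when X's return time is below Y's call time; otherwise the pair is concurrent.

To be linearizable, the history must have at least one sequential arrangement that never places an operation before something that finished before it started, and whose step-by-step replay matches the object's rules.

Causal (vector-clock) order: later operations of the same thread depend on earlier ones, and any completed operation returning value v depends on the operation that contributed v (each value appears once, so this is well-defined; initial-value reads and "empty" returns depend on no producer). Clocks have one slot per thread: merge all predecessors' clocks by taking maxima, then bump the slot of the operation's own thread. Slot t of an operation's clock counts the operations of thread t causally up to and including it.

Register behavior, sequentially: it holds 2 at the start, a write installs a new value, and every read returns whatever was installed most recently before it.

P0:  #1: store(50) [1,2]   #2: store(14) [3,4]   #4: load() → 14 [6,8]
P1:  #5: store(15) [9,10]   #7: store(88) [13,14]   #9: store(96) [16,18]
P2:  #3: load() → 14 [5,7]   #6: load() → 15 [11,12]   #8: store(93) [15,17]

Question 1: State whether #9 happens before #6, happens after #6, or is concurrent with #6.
Answer: after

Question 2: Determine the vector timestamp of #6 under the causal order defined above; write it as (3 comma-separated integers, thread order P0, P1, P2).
Answer: (2, 1, 2)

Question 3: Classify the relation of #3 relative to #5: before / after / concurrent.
Answer: before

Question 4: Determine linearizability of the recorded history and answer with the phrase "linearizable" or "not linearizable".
witness order: #1, #2, #3, #4, #5, #6, #7, #8, #9
step 1: #1 store(50) — value 50
step 2: #2 store(14) — value 14
step 3: #3 load() → 14 — value 14
step 4: #4 load() → 14 — value 14
step 5: #5 store(15) — value 15
step 6: #6 load() → 15 — value 15
step 7: #7 store(88) — value 88
step 8: #8 store(93) — value 93
step 9: #9 store(96) — value 96

linearizable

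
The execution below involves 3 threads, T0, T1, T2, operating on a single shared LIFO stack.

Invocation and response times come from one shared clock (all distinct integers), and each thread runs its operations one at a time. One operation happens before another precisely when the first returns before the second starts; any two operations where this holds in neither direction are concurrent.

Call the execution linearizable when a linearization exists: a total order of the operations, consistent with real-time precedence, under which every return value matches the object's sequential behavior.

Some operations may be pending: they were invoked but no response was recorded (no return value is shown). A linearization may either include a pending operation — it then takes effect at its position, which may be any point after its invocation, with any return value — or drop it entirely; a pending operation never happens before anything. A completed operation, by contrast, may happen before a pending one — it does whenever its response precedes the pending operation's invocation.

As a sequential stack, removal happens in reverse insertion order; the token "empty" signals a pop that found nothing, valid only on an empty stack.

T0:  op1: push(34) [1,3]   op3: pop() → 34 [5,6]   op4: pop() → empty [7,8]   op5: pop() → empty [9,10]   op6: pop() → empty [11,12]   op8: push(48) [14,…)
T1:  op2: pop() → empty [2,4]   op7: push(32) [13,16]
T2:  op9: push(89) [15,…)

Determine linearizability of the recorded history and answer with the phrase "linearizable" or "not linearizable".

linearizable

a witness: op2, op1, op3, op4, op5, op6, op7
1. op2 pop() → empty, leaving stack <>
2. op1 push(34), leaving stack <34>
3. op3 pop() → 34, leaving stack <>
4. op4 pop() → empty, leaving stack <>
5. op5 pop() → empty, leaving stack <>
6. op6 pop() → empty, leaving stack <>
7. op7 push(32), leaving stack <32>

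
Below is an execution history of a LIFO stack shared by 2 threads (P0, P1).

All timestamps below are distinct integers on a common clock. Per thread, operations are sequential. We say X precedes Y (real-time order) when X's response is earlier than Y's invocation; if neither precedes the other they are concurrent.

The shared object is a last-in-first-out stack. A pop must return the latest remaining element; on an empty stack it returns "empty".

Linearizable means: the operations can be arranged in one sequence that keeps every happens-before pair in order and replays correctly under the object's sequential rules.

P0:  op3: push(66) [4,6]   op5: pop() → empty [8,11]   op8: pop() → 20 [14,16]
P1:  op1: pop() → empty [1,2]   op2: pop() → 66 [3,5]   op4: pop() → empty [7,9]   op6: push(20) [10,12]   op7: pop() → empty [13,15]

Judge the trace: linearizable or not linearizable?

a witness: op1, op3, op2, op4, op5, op6, op8, op7
after step 1 (op1 pop() → empty): stack <>
after step 2 (op3 push(66)): stack <66>
after step 3 (op2 pop() → 66): stack <>
after step 4 (op4 pop() → empty): stack <>
after step 5 (op5 pop() → empty): stack <>
after step 6 (op6 push(20)): stack <20>
after step 7 (op8 pop() → 20): stack <>
after step 8 (op7 pop() → empty): stack <>

linearizable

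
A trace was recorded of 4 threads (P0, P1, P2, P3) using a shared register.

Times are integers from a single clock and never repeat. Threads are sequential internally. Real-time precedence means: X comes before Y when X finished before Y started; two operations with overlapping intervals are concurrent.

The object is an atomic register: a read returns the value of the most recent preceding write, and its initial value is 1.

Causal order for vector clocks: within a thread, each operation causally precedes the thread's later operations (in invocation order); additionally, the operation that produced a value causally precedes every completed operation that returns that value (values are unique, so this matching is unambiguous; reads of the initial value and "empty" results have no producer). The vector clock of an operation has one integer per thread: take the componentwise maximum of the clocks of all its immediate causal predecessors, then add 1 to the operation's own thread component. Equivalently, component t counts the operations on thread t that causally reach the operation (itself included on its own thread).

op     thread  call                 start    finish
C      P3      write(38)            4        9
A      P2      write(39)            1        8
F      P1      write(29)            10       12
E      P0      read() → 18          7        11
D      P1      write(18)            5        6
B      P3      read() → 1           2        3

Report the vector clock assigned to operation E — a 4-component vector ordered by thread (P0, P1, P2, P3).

(1, 1, 0, 0)

invoked at 2, B has no predecessors; its own P3 bump gives (0, 0, 0, 1)
invoked at 1, A has no predecessors; its own P2 bump gives (0, 0, 1, 0)
invoked at 5, D has no predecessors; its own P1 bump gives (0, 1, 0, 0)
VC(C, invoked at 4): max of VC(B)=(0, 0, 0, 1), then +1 on thread P3 → (0, 0, 0, 2)
VC(F, invoked at 10): max of VC(D)=(0, 1, 0, 0), then +1 on thread P1 → (0, 2, 0, 0)
VC(E, invoked at 7): max of VC(D)=(0, 1, 0, 0), then +1 on thread P0 → (1, 1, 0, 0)
target: VC(E) = (1, 1, 0, 0)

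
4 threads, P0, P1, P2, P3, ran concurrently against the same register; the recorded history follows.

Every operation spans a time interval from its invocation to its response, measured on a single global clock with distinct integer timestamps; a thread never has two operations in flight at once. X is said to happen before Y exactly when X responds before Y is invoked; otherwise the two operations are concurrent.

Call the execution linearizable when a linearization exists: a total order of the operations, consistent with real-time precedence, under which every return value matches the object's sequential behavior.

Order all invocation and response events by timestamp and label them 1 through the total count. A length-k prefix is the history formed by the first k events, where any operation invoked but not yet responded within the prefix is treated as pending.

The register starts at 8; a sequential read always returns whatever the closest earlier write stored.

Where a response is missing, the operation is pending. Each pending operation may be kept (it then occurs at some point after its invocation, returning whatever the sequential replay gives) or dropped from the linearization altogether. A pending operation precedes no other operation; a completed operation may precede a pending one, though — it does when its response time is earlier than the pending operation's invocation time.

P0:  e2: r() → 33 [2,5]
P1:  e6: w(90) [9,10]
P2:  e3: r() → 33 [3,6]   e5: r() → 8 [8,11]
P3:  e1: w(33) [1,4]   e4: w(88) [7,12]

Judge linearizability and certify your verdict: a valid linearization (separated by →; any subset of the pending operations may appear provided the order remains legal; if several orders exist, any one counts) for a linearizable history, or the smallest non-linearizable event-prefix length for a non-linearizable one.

not linearizable — minimal violating prefix: 11 events

the violation lands at event 11, e5's response at time 11: events 1..10 linearize, events 1..11 do not
the 5 completed operations admit 12 real-time orders; each fails the register replay
no completion choice of the 1 pending operation (e4) rescues it — every subset was tried
one such order, e1, e2, e3, e5, e6 (pending dropped), breaks at step 4 where e5 r() → 8 is illegal
one such order, e1, e2, e3, e6, e5 (pending dropped), breaks at step 5 where e5 r() → 8 is illegal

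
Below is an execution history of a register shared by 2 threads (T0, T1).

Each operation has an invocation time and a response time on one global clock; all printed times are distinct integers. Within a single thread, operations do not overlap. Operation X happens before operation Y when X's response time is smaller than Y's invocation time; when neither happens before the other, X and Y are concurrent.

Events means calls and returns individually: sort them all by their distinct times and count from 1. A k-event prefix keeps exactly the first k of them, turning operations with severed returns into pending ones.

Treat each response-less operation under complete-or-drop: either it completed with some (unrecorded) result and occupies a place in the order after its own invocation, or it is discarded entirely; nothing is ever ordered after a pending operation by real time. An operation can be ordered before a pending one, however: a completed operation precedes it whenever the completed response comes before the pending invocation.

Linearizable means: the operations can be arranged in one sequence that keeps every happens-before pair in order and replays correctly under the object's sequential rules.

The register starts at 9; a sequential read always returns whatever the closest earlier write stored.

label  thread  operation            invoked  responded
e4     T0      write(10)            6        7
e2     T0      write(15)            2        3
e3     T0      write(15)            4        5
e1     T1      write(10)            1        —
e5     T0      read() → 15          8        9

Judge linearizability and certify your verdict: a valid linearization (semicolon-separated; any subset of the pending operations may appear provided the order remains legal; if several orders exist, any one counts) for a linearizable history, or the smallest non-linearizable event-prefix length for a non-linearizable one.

not linearizable — minimal violating prefix: 9 events

events 1..8 are fine; event 9 — the response of e5 at time 9 — makes the prefix non-linearizable
the sole real-time-consistent order of 4 completed operations fails the register replay
completion choices over the 1 pending operation (e1) were checked; none helps
sample order e2, e3, e4, e5 (pending dropped) stalls at step 4 — e5 read() → 15 has no legal effect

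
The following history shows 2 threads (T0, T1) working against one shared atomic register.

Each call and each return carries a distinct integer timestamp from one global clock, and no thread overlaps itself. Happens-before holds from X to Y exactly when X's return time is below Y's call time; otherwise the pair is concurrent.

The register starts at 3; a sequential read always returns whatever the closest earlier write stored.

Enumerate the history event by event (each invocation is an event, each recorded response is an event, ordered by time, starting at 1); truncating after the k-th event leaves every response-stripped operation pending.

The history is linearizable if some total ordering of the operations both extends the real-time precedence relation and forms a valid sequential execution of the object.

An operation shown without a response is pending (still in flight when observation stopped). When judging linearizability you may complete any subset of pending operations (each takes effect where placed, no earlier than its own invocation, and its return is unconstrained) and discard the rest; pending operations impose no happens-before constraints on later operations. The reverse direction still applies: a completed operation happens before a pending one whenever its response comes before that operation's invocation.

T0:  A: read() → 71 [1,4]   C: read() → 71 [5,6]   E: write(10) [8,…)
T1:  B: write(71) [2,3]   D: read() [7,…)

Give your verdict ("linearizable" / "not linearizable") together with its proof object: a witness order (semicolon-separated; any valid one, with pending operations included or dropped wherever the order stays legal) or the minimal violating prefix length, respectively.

linearizable — witness: B; A; C

1. B write(71), leaving value 71
2. A read() → 71, leaving value 71
3. C read() → 71, leaving value 71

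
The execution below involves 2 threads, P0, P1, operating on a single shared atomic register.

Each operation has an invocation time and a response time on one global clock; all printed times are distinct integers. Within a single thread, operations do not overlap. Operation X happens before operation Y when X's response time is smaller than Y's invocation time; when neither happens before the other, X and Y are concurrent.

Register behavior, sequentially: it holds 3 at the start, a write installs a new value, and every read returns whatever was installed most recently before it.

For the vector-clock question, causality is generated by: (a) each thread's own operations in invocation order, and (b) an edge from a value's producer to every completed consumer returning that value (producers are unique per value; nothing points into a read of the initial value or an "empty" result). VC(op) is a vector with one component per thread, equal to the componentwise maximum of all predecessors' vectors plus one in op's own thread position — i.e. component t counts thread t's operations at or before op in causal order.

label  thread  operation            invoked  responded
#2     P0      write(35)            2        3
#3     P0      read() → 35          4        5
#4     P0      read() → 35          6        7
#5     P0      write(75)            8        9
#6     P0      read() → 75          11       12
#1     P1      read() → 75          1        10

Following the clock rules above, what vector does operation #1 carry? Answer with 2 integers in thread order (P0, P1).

root op #2, invoked 2: fresh clock plus P0's own tick → (1, 0)
#3, invoked 4, takes VC(#2)=(1, 0) under max, adds 1 for P0 → (2, 0)
#4, invoked 6, takes VC(#2)=(1, 0), VC(#3)=(2, 0) under max, adds 1 for P0 → (3, 0)
#5, invoked 8, takes VC(#4)=(3, 0) under max, adds 1 for P0 → (4, 0)
#1, invoked 1, takes VC(#5)=(4, 0) under max, adds 1 for P1 → (4, 1)
#6, invoked 11, takes VC(#5)=(4, 0) under max, adds 1 for P0 → (5, 0)
target: VC(#1) = (4, 1)

(4, 1)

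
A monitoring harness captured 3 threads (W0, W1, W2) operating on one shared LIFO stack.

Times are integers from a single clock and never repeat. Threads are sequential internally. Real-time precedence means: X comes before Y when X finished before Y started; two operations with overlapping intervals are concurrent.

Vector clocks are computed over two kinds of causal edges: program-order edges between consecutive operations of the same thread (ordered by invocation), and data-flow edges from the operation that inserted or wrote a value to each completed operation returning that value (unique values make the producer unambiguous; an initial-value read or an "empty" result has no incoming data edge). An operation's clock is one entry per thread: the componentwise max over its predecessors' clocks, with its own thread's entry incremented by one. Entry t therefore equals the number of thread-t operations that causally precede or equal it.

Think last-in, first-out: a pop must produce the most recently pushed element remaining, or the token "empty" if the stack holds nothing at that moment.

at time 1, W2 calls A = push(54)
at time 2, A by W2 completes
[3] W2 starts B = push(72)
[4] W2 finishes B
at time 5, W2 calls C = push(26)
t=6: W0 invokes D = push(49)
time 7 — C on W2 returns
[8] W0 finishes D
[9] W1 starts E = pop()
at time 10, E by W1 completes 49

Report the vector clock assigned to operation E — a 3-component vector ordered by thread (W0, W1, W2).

(1, 1, 0)

no predecessors for A (invoked 1): W2 increments from zero → (0, 0, 1)
no predecessors for D (invoked 6): W0 increments from zero → (1, 0, 0)
from VC(A)=(0, 0, 1), B (invoked 3) maxes components and bumps W2 → (0, 0, 2)
from VC(D)=(1, 0, 0), E (invoked 9) maxes components and bumps W1 → (1, 1, 0)
from VC(B)=(0, 0, 2), C (invoked 5) maxes components and bumps W2 → (0, 0, 3)
target: VC(E) = (1, 1, 0)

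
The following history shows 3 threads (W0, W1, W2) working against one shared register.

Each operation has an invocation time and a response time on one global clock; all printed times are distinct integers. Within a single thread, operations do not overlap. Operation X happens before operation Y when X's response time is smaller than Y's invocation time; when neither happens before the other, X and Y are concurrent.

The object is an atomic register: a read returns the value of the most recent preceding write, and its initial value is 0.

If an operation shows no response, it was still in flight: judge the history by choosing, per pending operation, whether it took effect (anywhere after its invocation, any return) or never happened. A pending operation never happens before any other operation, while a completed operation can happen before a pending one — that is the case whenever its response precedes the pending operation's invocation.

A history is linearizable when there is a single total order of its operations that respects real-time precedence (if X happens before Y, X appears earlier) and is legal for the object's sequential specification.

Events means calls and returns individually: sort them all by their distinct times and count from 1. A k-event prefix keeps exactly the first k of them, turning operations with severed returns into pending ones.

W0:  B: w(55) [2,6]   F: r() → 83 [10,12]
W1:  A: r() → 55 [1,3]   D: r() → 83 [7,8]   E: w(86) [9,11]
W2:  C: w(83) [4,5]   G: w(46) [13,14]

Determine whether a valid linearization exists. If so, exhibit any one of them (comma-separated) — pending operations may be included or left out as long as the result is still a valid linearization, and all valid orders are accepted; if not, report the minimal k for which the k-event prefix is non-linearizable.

after step 1 (B w(55)): value 55
after step 2 (A r() → 55): value 55
after step 3 (C w(83)): value 83
after step 4 (D r() → 83): value 83
after step 5 (F r() → 83): value 83
after step 6 (E w(86)): value 86
after step 7 (G w(46)): value 46

linearizable — witness: B, A, C, D, F, E, G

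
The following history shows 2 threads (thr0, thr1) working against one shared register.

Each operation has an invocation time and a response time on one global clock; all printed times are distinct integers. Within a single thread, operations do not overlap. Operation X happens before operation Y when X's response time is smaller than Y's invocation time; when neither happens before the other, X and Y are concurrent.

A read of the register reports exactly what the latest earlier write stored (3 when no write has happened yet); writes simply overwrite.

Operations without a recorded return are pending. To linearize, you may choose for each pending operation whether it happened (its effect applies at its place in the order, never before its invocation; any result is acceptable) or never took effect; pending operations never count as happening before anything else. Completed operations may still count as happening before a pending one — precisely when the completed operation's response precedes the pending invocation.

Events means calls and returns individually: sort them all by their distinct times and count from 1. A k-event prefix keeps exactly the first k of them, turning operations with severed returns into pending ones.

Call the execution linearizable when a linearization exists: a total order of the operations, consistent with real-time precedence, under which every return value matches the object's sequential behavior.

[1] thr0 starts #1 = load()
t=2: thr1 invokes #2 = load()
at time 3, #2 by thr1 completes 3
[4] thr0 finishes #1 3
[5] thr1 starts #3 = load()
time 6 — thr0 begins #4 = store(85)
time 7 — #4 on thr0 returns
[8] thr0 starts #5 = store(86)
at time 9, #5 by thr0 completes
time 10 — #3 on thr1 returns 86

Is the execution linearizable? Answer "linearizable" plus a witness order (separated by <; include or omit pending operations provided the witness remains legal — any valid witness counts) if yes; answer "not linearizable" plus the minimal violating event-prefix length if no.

step 1: #1 load() → 3 — value 3
step 2: #2 load() → 3 — value 3
step 3: #4 store(85) — value 85
step 4: #5 store(86) — value 86
step 5: #3 load() → 86 — value 86

linearizable — witness: #1 < #2 < #4 < #5 < #3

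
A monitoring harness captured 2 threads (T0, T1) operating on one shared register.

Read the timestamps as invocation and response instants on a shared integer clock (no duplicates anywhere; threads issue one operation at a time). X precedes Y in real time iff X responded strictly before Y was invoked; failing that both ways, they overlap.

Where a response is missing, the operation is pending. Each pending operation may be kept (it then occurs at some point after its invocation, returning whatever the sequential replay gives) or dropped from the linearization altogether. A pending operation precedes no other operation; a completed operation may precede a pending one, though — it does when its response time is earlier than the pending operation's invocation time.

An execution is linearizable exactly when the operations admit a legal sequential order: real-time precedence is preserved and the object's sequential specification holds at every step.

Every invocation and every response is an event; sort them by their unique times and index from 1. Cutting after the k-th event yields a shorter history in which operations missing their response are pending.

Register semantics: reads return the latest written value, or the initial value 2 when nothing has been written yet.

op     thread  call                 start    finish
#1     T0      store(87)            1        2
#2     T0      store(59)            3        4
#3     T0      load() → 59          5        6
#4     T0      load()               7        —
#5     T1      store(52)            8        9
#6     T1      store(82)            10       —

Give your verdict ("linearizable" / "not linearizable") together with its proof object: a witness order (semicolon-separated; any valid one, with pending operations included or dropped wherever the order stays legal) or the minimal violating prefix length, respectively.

step 1: #1 store(87) — value 87
step 2: #2 store(59) — value 59
step 3: #3 load() → 59 — value 59
step 4: #4 load() (pending, included) — value 59
step 5: #5 store(52) — value 52

linearizable — witness: #1; #2; #3; #4; #5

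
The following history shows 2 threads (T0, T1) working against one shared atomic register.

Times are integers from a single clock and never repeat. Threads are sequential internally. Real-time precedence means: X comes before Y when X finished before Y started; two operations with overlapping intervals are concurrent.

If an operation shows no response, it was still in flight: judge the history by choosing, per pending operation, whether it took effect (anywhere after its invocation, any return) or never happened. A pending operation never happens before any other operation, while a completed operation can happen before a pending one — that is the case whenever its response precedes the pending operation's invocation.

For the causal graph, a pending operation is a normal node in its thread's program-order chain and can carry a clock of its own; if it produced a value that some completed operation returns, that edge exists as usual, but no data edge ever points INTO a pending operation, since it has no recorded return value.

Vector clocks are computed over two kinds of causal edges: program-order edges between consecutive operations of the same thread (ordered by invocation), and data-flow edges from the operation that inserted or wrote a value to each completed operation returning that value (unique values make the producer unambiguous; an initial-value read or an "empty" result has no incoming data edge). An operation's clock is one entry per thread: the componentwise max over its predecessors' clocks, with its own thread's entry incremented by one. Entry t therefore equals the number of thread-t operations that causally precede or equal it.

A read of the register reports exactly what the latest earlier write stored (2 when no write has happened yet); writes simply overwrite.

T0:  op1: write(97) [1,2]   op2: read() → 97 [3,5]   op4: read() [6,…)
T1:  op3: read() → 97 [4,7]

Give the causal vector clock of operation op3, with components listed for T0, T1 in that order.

invoked at 1, op1 has no predecessors; its own T0 bump gives (1, 0)
merge at op3 (invoked 4): VC(op1)=(1, 0), own-thread bump on T1 → (1, 1)
merge at op2 (invoked 3): VC(op1)=(1, 0), own-thread bump on T0 → (2, 0)
merge at op4 (invoked 6): VC(op2)=(2, 0), own-thread bump on T0 → (3, 0)
target: VC(op3) = (1, 1)

(1, 1)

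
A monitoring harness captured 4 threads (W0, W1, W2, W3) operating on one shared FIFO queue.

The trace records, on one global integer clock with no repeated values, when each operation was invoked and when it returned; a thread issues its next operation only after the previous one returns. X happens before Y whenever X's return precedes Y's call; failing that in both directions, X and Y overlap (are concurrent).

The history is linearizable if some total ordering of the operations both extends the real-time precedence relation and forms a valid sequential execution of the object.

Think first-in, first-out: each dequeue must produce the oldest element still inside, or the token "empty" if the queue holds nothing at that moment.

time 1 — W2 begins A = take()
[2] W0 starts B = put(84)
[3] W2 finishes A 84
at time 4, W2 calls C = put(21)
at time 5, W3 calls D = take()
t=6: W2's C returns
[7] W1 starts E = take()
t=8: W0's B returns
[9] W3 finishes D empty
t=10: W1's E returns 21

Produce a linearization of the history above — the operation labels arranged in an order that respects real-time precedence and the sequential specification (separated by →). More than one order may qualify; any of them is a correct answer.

step 1: B put(84) — queue <84>
step 2: A take() → 84 — queue <>
step 3: C put(21) — queue <21>
step 4: E take() → 21 — queue <>
step 5: D take() → empty — queue <>

B → A → C → E → D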